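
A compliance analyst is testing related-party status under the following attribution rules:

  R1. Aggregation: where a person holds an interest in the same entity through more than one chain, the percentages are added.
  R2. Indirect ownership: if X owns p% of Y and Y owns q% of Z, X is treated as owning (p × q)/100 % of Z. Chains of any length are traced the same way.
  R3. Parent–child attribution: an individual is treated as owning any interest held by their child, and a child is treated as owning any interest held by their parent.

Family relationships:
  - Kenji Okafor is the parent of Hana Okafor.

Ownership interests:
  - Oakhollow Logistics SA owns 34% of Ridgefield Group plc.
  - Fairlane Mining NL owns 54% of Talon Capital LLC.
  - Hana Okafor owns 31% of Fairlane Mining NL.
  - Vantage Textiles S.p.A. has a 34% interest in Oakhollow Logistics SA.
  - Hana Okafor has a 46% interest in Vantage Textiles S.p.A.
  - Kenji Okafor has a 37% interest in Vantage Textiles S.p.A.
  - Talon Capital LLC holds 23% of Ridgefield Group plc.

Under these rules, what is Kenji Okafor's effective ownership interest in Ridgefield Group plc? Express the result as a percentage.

By parent–child attribution (R3), Kenji Okafor is treated as also owning Hana Okafor's interest in Vantage Textiles S.p.A, giving 37% + 46% = 83%.
By parent–child attribution (R3), Kenji Okafor is treated as owning Hana Okafor's 31% interest in Fairlane Mining NL.
Chain via Vantage Textiles S.p.A. → Oakhollow Logistics SA (R2): 83% × 34% × 34% = 9.5948% of Ridgefield Group plc.
Chain via Fairlane Mining NL → Talon Capital LLC (R2): 31% × 54% × 23% = 3.8502% of Ridgefield Group plc.
Aggregating (R1): 9.5948% + 3.8502% = 13.445%.

13.445%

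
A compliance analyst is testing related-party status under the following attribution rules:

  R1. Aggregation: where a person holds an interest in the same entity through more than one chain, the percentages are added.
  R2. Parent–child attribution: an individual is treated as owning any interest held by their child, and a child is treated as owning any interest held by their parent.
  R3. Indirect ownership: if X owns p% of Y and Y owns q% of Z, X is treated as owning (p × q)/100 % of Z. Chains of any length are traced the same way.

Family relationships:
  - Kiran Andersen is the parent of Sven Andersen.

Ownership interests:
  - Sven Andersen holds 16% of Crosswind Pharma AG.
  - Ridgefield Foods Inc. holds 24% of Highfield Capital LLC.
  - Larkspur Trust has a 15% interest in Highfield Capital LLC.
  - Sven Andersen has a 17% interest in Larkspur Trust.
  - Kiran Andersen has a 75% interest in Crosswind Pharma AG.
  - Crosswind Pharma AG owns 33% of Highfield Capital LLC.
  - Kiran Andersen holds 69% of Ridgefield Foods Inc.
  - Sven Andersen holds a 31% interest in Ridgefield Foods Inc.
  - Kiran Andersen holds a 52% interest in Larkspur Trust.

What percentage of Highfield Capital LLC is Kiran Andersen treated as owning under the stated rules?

64.38%

By parent–child attribution (R2), Kiran Andersen is treated as also owning Sven Andersen's interest in Larkspur Trust, giving 52% + 17% = 69%.
By parent–child attribution (R2), Kiran Andersen is treated as also owning Sven Andersen's interest in Crosswind Pharma AG, giving 75% + 16% = 91%.
By parent–child attribution (R2), Kiran Andersen is treated as also owning Sven Andersen's interest in Ridgefield Foods Inc, giving 69% + 31% = 100%.
Chain via Larkspur Trust (R3): 69% × 15% = 10.35% of Highfield Capital LLC.
Chain via Crosswind Pharma AG (R3): 91% × 33% = 30.03% of Highfield Capital LLC.
Chain via Ridgefield Foods Inc. (R3): 100% × 24% = 24% of Highfield Capital LLC.
Aggregating (R1): 10.35% + 30.03% + 24% = 64.38%.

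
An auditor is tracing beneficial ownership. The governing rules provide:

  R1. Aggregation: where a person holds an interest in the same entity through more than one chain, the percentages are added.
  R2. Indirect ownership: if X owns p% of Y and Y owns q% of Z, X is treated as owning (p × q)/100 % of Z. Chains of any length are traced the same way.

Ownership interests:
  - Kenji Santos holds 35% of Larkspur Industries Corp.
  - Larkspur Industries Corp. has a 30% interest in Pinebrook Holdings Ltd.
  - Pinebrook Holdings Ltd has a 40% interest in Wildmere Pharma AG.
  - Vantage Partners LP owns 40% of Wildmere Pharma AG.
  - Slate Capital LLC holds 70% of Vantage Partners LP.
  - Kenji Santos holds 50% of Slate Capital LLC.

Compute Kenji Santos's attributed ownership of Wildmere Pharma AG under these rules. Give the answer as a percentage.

18.2%

Chain via Slate Capital LLC → Vantage Partners LP (R2): 50% × 70% × 40% = 14% of Wildmere Pharma AG.
Chain via Larkspur Industries Corp. → Pinebrook Holdings Ltd (R2): 35% × 30% × 40% = 4.2% of Wildmere Pharma AG.
Aggregating (R1): 14% + 4.2% = 18.2%.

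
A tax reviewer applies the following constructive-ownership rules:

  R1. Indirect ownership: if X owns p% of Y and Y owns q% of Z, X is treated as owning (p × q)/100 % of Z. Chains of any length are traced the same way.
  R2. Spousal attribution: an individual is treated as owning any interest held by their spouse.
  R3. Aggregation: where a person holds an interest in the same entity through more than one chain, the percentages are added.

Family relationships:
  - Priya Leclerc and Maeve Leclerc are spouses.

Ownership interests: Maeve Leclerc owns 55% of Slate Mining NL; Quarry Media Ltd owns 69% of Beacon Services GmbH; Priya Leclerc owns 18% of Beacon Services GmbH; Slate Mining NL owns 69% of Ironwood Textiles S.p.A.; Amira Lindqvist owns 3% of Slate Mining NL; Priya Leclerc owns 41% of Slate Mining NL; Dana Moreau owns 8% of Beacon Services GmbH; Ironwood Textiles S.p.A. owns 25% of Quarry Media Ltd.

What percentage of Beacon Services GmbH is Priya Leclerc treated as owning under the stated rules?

By spousal attribution (R2), Priya Leclerc is treated as also owning Maeve Leclerc's interest in Slate Mining NL, giving 41% + 55% = 96%.
Chain via Slate Mining NL → Ironwood Textiles S.p.A. → Quarry Media Ltd (R1): 96% × 69% × 25% × 69% = 11.4264% of Beacon Services GmbH.
Direct interest in Beacon Services GmbH: 18%.
Aggregating (R3): 11.4264% + 18% = 29.4264%.

29.4264%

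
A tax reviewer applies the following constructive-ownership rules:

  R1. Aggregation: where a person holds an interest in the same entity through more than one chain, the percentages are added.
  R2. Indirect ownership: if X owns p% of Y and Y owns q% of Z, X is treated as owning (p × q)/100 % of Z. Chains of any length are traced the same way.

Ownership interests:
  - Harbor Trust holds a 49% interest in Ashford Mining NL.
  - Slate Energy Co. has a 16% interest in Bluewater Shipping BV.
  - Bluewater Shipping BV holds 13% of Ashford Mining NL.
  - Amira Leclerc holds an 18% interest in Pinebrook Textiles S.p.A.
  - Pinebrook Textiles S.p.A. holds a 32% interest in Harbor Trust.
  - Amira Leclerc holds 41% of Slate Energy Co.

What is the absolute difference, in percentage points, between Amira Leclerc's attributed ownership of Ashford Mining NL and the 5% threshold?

Chain via Pinebrook Textiles S.p.A. → Harbor Trust (R2): 18% × 32% × 49% = 2.8224% of Ashford Mining NL.
Chain via Slate Energy Co. → Bluewater Shipping BV (R2): 41% × 16% × 13% = 0.8528% of Ashford Mining NL.
Aggregating (R1): 2.8224% + 0.8528% = 3.6752%.
3.6752% falls short of the 5% threshold by 1.3248 percentage points.

1.3248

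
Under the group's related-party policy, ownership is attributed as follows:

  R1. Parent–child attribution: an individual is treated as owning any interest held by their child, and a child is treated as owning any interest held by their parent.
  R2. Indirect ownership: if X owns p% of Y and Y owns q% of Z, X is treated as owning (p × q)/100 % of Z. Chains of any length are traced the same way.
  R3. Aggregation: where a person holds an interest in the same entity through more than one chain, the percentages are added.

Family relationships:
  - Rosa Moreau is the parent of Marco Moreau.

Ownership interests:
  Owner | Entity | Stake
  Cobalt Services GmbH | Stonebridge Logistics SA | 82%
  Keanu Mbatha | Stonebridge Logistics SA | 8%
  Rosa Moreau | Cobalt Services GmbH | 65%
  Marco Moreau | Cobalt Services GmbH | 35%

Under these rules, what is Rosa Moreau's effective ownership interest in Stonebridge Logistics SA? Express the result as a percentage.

82%

By parent–child attribution (R1), Rosa Moreau is treated as also owning Marco Moreau's interest in Cobalt Services GmbH, giving 65% + 35% = 100%.
Chain via Cobalt Services GmbH (R2): 100% × 82% = 82% of Stonebridge Logistics SA.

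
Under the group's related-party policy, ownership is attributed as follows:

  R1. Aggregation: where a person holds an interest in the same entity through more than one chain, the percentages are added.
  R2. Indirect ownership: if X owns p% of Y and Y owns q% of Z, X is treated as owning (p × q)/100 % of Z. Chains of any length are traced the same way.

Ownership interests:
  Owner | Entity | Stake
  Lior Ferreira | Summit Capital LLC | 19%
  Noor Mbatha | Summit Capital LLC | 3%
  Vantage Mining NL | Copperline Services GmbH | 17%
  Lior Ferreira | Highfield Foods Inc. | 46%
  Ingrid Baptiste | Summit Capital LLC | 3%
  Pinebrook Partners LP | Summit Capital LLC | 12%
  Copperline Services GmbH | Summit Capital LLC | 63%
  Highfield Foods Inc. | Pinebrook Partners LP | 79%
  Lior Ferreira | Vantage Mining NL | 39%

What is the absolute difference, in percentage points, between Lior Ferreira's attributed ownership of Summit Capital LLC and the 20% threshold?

7.5377

Chain via Vantage Mining NL → Copperline Services GmbH (R2): 39% × 17% × 63% = 4.1769% of Summit Capital LLC.
Chain via Highfield Foods Inc. → Pinebrook Partners LP (R2): 46% × 79% × 12% = 4.3608% of Summit Capital LLC.
Direct interest in Summit Capital LLC: 19%.
Aggregating (R1): 4.1769% + 4.3608% + 19% = 27.5377%.
27.5377% exceeds the 20% threshold by 7.5377 percentage points.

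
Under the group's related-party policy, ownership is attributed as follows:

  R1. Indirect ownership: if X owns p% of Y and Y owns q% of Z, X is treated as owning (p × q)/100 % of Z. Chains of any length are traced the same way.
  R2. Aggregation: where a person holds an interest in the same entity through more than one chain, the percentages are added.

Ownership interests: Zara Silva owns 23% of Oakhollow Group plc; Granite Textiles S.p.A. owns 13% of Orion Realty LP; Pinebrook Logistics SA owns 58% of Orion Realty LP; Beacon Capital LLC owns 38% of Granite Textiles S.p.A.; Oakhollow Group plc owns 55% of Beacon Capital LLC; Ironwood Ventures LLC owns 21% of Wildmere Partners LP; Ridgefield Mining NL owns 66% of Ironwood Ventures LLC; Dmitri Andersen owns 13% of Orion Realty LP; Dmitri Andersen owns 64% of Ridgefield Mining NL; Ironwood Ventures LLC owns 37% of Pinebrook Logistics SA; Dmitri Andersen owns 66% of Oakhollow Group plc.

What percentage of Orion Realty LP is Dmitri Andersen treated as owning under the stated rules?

23.857924%

Chain via Oakhollow Group plc → Beacon Capital LLC → Granite Textiles S.p.A. (R1): 66% × 55% × 38% × 13% = 1.79322% of Orion Realty LP.
Chain via Ridgefield Mining NL → Ironwood Ventures LLC → Pinebrook Logistics SA (R1): 64% × 66% × 37% × 58% = 9.064704% of Orion Realty LP.
Direct interest in Orion Realty LP: 13%.
Aggregating (R2): 1.79322% + 9.064704% + 13% = 23.857924%.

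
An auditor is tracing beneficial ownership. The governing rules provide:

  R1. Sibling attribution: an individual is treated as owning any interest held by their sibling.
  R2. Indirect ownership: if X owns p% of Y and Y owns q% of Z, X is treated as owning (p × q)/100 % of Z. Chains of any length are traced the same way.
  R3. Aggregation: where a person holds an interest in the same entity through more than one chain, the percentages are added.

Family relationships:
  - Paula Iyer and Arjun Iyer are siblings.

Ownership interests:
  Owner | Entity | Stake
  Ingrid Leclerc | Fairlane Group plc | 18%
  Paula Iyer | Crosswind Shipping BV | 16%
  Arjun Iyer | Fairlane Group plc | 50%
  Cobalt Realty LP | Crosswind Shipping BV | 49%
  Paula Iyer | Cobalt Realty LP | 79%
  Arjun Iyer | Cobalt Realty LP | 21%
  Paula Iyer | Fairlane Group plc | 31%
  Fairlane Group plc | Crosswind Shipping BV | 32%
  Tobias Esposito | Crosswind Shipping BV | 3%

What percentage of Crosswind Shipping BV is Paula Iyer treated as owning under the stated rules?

90.92%

By sibling attribution (R1), Paula Iyer is treated as also owning Arjun Iyer's interest in Fairlane Group plc, giving 31% + 50% = 81%.
By sibling attribution (R1), Paula Iyer is treated as also owning Arjun Iyer's interest in Cobalt Realty LP, giving 79% + 21% = 100%.
Chain via Fairlane Group plc (R2): 81% × 32% = 25.92% of Crosswind Shipping BV.
Chain via Cobalt Realty LP (R2): 100% × 49% = 49% of Crosswind Shipping BV.
Direct interest in Crosswind Shipping BV: 16%.
Aggregating (R3): 25.92% + 49% + 16% = 90.92%.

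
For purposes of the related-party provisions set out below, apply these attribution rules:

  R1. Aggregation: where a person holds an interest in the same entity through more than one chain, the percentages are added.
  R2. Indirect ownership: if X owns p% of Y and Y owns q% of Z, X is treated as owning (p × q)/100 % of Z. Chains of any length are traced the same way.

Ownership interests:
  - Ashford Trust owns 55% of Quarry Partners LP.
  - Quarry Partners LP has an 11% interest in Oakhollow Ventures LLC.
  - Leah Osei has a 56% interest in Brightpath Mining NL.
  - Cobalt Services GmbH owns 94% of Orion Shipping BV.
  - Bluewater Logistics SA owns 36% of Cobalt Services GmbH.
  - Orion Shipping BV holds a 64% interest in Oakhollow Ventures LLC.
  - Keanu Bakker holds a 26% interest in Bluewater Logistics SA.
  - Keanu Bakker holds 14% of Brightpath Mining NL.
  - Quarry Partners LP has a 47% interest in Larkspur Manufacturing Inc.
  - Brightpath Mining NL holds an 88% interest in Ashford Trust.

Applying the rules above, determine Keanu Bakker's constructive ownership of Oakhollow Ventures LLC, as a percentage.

6.376336%

Chain via Brightpath Mining NL → Ashford Trust → Quarry Partners LP (R2): 14% × 88% × 55% × 11% = 0.74536% of Oakhollow Ventures LLC.
Chain via Bluewater Logistics SA → Cobalt Services GmbH → Orion Shipping BV (R2): 26% × 36% × 94% × 64% = 5.630976% of Oakhollow Ventures LLC.
Aggregating (R1): 0.74536% + 5.630976% = 6.376336%.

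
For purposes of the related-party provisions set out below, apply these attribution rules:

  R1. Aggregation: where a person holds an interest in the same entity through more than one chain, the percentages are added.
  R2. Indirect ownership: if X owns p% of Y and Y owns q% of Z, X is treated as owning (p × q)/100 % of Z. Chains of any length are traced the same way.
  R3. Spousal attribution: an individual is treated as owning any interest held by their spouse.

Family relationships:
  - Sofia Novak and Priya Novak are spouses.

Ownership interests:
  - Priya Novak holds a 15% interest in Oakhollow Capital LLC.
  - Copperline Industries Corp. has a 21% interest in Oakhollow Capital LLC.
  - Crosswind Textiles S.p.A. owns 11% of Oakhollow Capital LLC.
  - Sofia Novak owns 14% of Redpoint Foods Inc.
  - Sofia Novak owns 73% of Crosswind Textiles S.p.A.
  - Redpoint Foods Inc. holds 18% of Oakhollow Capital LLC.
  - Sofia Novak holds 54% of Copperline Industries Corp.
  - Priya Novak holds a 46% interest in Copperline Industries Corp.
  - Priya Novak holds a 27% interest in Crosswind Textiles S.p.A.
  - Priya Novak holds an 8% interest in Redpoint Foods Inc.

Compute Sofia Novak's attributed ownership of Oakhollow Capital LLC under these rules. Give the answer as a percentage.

By spousal attribution (R3), Sofia Novak is treated as also owning Priya Novak's interest in Crosswind Textiles S.p.A, giving 73% + 27% = 100%.
By spousal attribution (R3), Sofia Novak is treated as also owning Priya Novak's interest in Redpoint Foods Inc, giving 14% + 8% = 22%.
By spousal attribution (R3), Sofia Novak is treated as also owning Priya Novak's interest in Copperline Industries Corp, giving 54% + 46% = 100%.
By spousal attribution (R3), Sofia Novak is treated as owning Priya Novak's 15% interest in Oakhollow Capital LLC.
Chain via Crosswind Textiles S.p.A. (R2): 100% × 11% = 11% of Oakhollow Capital LLC.
Chain via Redpoint Foods Inc. (R2): 22% × 18% = 3.96% of Oakhollow Capital LLC.
Chain via Copperline Industries Corp. (R2): 100% × 21% = 21% of Oakhollow Capital LLC.
Direct interest in Oakhollow Capital LLC: 15%.
Aggregating (R1): 11% + 3.96% + 21% + 15% = 50.96%.

50.96%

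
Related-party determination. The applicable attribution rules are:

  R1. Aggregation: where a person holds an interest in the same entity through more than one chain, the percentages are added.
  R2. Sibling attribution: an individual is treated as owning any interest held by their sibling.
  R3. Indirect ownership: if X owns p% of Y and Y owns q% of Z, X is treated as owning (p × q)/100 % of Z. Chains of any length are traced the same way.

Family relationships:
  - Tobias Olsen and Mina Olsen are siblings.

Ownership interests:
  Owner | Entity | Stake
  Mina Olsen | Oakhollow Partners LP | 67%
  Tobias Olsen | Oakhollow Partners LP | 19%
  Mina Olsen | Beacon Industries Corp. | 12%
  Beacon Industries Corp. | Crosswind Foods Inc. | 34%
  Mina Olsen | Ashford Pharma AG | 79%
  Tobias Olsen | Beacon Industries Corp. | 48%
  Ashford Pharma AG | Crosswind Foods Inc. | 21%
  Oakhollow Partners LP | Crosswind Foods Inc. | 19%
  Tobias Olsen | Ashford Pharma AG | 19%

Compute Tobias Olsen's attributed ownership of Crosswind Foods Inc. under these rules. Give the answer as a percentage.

57.32%

By sibling attribution (R2), Tobias Olsen is treated as also owning Mina Olsen's interest in Oakhollow Partners LP, giving 19% + 67% = 86%.
By sibling attribution (R2), Tobias Olsen is treated as also owning Mina Olsen's interest in Beacon Industries Corp, giving 48% + 12% = 60%.
By sibling attribution (R2), Tobias Olsen is treated as also owning Mina Olsen's interest in Ashford Pharma AG, giving 19% + 79% = 98%.
Chain via Oakhollow Partners LP (R3): 86% × 19% = 16.34% of Crosswind Foods Inc.
Chain via Beacon Industries Corp. (R3): 60% × 34% = 20.4% of Crosswind Foods Inc.
Chain via Ashford Pharma AG (R3): 98% × 21% = 20.58% of Crosswind Foods Inc.
Aggregating (R1): 16.34% + 20.4% + 20.58% = 57.32%.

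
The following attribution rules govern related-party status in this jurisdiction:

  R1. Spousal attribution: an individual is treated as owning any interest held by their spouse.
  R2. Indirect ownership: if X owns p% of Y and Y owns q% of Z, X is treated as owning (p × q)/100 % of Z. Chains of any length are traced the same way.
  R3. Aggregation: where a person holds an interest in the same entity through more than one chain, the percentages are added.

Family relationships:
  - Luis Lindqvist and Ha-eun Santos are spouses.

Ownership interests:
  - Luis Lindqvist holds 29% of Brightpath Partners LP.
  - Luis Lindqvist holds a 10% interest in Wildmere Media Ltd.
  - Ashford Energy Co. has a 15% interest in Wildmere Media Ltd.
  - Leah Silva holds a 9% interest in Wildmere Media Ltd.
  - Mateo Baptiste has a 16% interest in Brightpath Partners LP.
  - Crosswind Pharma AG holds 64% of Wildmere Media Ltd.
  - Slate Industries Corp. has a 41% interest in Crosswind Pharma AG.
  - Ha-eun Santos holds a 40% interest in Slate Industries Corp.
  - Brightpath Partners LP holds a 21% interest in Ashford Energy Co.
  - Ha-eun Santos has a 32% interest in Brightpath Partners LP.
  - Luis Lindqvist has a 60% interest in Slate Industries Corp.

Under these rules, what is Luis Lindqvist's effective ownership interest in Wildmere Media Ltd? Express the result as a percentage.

By spousal attribution (R1), Luis Lindqvist is treated as also owning Ha-eun Santos's interest in Brightpath Partners LP, giving 29% + 32% = 61%.
By spousal attribution (R1), Luis Lindqvist is treated as also owning Ha-eun Santos's interest in Slate Industries Corp, giving 60% + 40% = 100%.
Chain via Brightpath Partners LP → Ashford Energy Co. (R2): 61% × 21% × 15% = 1.9215% of Wildmere Media Ltd.
Chain via Slate Industries Corp. → Crosswind Pharma AG (R2): 100% × 41% × 64% = 26.24% of Wildmere Media Ltd.
Direct interest in Wildmere Media Ltd: 10%.
Aggregating (R3): 1.9215% + 26.24% + 10% = 38.1615%.

38.1615%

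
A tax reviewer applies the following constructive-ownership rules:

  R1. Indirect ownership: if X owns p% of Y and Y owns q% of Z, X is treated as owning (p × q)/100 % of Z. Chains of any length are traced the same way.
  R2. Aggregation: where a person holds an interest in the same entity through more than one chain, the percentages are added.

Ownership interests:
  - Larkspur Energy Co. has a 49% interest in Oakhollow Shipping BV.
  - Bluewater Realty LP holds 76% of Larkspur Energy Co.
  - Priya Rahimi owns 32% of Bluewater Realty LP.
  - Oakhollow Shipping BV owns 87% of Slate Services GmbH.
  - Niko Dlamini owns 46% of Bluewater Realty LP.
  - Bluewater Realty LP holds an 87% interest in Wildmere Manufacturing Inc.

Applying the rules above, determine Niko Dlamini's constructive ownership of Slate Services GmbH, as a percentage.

14.903448%

Chain via Bluewater Realty LP → Larkspur Energy Co. → Oakhollow Shipping BV (R1): 46% × 76% × 49% × 87% = 14.903448% of Slate Services GmbH.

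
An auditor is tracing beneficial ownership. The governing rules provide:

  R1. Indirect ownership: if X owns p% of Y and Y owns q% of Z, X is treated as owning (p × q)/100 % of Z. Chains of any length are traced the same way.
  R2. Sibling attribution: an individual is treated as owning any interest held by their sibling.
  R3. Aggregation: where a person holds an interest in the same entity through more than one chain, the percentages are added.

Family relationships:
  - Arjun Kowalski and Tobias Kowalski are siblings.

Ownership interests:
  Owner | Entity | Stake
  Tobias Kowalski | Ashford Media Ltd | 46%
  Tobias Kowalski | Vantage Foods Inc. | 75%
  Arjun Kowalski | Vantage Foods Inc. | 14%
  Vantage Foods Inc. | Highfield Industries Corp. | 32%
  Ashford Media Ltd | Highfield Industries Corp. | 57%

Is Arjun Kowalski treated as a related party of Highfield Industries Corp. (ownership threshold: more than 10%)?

By sibling attribution (R2), Arjun Kowalski is treated as also owning Tobias Kowalski's interest in Vantage Foods Inc, giving 14% + 75% = 89%.
By sibling attribution (R2), Arjun Kowalski is treated as owning Tobias Kowalski's 46% interest in Ashford Media Ltd.
Chain via Vantage Foods Inc. (R1): 89% × 32% = 28.48% of Highfield Industries Corp.
Chain via Ashford Media Ltd (R1): 46% × 57% = 26.22% of Highfield Industries Corp.
Aggregating (R3): 28.48% + 26.22% = 54.7%.
54.7% exceeds the 10% threshold, so Arjun is a related party to Highfield Industries Corp.

Yes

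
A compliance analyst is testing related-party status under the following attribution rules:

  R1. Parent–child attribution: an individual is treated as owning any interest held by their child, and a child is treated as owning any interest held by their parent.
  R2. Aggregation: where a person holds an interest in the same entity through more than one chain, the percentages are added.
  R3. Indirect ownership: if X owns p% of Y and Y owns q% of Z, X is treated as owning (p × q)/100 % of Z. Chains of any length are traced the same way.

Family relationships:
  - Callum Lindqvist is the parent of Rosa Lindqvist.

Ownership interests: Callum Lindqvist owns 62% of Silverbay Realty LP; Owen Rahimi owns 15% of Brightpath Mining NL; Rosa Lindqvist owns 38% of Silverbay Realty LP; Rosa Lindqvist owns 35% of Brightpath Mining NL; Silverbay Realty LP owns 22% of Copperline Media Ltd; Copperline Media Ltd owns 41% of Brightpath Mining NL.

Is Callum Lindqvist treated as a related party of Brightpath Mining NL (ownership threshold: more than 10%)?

By parent–child attribution (R1), Callum Lindqvist is treated as also owning Rosa Lindqvist's interest in Silverbay Realty LP, giving 62% + 38% = 100%.
By parent–child attribution (R1), Callum Lindqvist is treated as owning Rosa Lindqvist's 35% interest in Brightpath Mining NL.
Chain via Silverbay Realty LP → Copperline Media Ltd (R3): 100% × 22% × 41% = 9.02% of Brightpath Mining NL.
Direct interest in Brightpath Mining NL: 35%.
Aggregating (R2): 9.02% + 35% = 44.02%.
44.02% exceeds the 10% threshold, so Callum is a related party to Brightpath Mining NL.

Yes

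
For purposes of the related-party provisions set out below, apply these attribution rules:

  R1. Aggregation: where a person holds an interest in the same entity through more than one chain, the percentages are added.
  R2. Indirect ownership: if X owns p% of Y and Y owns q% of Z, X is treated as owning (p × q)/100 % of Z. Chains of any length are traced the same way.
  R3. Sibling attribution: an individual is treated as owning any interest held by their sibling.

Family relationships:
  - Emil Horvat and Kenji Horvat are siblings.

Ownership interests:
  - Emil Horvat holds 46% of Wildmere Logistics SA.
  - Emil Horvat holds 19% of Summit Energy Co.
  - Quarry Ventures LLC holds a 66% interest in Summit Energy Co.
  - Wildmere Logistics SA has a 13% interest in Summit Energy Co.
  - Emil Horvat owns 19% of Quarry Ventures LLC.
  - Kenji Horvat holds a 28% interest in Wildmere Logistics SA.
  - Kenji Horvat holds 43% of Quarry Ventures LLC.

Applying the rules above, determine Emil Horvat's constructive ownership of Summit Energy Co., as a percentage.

By sibling attribution (R3), Emil Horvat is treated as also owning Kenji Horvat's interest in Quarry Ventures LLC, giving 19% + 43% = 62%.
By sibling attribution (R3), Emil Horvat is treated as also owning Kenji Horvat's interest in Wildmere Logistics SA, giving 46% + 28% = 74%.
Chain via Quarry Ventures LLC (R2): 62% × 66% = 40.92% of Summit Energy Co.
Chain via Wildmere Logistics SA (R2): 74% × 13% = 9.62% of Summit Energy Co.
Direct interest in Summit Energy Co: 19%.
Aggregating (R1): 40.92% + 9.62% + 19% = 69.54%.

69.54%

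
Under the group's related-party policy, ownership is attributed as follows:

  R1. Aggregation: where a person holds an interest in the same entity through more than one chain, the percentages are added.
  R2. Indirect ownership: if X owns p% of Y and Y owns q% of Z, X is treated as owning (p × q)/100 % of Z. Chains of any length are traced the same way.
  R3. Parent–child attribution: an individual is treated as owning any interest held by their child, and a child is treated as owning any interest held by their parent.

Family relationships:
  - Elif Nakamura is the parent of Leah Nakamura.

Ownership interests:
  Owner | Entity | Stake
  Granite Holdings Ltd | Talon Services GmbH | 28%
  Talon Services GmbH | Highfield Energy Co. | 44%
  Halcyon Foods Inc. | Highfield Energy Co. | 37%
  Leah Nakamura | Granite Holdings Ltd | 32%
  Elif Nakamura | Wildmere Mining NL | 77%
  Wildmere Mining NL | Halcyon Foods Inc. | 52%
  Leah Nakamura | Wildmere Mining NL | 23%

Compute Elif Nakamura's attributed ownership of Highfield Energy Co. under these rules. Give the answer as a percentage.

By parent–child attribution (R3), Elif Nakamura is treated as also owning Leah Nakamura's interest in Wildmere Mining NL, giving 77% + 23% = 100%.
By parent–child attribution (R3), Elif Nakamura is treated as owning Leah Nakamura's 32% interest in Granite Holdings Ltd.
Chain via Wildmere Mining NL → Halcyon Foods Inc. (R2): 100% × 52% × 37% = 19.24% of Highfield Energy Co.
Chain via Granite Holdings Ltd → Talon Services GmbH (R2): 32% × 28% × 44% = 3.9424% of Highfield Energy Co.
Aggregating (R1): 19.24% + 3.9424% = 23.1824%.

23.1824%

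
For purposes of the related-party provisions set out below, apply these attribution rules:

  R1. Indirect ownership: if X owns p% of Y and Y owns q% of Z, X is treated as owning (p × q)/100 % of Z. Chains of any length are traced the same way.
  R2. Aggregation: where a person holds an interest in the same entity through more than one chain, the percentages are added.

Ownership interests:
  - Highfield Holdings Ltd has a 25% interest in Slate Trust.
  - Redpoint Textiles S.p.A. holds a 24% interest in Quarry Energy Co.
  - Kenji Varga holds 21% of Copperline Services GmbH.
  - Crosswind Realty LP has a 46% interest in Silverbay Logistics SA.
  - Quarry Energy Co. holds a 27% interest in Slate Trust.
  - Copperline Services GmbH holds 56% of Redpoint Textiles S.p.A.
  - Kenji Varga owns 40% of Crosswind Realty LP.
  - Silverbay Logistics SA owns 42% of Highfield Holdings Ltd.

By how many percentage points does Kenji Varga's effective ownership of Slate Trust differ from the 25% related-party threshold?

22.305952

Chain via Crosswind Realty LP → Silverbay Logistics SA → Highfield Holdings Ltd (R1): 40% × 46% × 42% × 25% = 1.932% of Slate Trust.
Chain via Copperline Services GmbH → Redpoint Textiles S.p.A. → Quarry Energy Co. (R1): 21% × 56% × 24% × 27% = 0.762048% of Slate Trust.
Aggregating (R2): 1.932% + 0.762048% = 2.694048%.
2.694048% falls short of the 25% threshold by 22.305952 percentage points.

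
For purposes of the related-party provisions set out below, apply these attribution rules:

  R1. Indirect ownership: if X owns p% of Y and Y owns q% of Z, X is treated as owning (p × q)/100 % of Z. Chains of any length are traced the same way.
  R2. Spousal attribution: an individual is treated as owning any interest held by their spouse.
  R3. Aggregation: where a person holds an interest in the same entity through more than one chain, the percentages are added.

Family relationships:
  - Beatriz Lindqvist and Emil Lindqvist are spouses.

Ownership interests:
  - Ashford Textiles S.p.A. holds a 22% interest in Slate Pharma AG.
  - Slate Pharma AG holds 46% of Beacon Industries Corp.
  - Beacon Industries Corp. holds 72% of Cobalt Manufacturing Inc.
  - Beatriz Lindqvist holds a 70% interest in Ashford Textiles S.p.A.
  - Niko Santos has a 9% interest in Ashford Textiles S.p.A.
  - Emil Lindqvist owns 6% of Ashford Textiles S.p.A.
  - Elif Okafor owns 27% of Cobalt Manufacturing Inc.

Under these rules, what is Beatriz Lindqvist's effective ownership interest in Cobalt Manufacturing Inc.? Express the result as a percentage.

5.537664%

By spousal attribution (R2), Beatriz Lindqvist is treated as also owning Emil Lindqvist's interest in Ashford Textiles S.p.A, giving 70% + 6% = 76%.
Chain via Ashford Textiles S.p.A. → Slate Pharma AG → Beacon Industries Corp. (R1): 76% × 22% × 46% × 72% = 5.537664% of Cobalt Manufacturing Inc.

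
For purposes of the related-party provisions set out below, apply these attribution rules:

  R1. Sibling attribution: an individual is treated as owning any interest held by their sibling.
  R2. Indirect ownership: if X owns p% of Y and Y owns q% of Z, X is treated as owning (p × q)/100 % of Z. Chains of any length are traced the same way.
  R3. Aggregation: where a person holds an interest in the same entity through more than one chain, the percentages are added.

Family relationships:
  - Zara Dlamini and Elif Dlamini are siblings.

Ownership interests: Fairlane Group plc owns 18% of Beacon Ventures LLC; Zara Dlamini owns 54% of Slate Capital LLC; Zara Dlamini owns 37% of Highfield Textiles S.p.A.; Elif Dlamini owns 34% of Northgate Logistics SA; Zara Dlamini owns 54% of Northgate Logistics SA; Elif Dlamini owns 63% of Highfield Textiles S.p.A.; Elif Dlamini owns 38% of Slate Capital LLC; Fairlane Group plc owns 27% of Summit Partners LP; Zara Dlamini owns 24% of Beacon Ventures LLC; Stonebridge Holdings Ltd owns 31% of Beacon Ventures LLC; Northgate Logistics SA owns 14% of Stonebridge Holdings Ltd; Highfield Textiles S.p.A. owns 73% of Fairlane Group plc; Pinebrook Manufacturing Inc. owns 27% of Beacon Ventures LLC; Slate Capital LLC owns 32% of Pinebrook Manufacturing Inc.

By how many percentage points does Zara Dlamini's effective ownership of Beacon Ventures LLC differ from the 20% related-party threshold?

By sibling attribution (R1), Zara Dlamini is treated as also owning Elif Dlamini's interest in Northgate Logistics SA, giving 54% + 34% = 88%.
By sibling attribution (R1), Zara Dlamini is treated as also owning Elif Dlamini's interest in Highfield Textiles S.p.A, giving 37% + 63% = 100%.
By sibling attribution (R1), Zara Dlamini is treated as also owning Elif Dlamini's interest in Slate Capital LLC, giving 54% + 38% = 92%.
Chain via Northgate Logistics SA → Stonebridge Holdings Ltd (R2): 88% × 14% × 31% = 3.8192% of Beacon Ventures LLC.
Chain via Highfield Textiles S.p.A. → Fairlane Group plc (R2): 100% × 73% × 18% = 13.14% of Beacon Ventures LLC.
Chain via Slate Capital LLC → Pinebrook Manufacturing Inc. (R2): 92% × 32% × 27% = 7.9488% of Beacon Ventures LLC.
Direct interest in Beacon Ventures LLC: 24%.
Aggregating (R3): 3.8192% + 13.14% + 7.9488% + 24% = 48.908%.
48.908% exceeds the 20% threshold by 28.908 percentage points.

28.908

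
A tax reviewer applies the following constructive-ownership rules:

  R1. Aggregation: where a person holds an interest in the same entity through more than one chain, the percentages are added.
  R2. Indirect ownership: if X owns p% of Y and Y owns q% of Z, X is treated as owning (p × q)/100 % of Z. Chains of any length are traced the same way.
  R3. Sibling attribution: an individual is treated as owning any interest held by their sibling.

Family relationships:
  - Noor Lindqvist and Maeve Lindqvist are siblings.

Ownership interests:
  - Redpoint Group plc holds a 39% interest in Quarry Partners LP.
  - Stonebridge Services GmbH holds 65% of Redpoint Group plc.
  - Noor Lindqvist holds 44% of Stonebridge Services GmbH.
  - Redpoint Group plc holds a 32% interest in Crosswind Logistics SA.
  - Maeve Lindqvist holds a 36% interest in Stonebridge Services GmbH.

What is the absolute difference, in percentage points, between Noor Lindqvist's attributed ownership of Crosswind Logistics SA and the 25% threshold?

By sibling attribution (R3), Noor Lindqvist is treated as also owning Maeve Lindqvist's interest in Stonebridge Services GmbH, giving 44% + 36% = 80%.
Chain via Stonebridge Services GmbH → Redpoint Group plc (R2): 80% × 65% × 32% = 16.64% of Crosswind Logistics SA.
16.64% falls short of the 25% threshold by 8.36 percentage points.

8.36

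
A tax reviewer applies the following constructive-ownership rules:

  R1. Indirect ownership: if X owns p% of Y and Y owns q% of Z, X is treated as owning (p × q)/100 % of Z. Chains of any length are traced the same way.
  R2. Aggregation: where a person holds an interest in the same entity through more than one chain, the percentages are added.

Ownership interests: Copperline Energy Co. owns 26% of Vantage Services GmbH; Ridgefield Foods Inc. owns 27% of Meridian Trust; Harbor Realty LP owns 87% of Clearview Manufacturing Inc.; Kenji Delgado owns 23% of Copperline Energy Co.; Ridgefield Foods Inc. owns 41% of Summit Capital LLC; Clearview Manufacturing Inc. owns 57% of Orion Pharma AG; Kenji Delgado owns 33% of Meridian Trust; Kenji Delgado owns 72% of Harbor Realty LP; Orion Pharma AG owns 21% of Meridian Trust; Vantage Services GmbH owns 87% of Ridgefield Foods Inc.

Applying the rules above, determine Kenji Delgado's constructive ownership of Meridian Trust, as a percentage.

41.90271%

Chain via Harbor Realty LP → Clearview Manufacturing Inc. → Orion Pharma AG (R1): 72% × 87% × 57% × 21% = 7.498008% of Meridian Trust.
Chain via Copperline Energy Co. → Vantage Services GmbH → Ridgefield Foods Inc. (R1): 23% × 26% × 87% × 27% = 1.404702% of Meridian Trust.
Direct interest in Meridian Trust: 33%.
Aggregating (R2): 7.498008% + 1.404702% + 33% = 41.90271%.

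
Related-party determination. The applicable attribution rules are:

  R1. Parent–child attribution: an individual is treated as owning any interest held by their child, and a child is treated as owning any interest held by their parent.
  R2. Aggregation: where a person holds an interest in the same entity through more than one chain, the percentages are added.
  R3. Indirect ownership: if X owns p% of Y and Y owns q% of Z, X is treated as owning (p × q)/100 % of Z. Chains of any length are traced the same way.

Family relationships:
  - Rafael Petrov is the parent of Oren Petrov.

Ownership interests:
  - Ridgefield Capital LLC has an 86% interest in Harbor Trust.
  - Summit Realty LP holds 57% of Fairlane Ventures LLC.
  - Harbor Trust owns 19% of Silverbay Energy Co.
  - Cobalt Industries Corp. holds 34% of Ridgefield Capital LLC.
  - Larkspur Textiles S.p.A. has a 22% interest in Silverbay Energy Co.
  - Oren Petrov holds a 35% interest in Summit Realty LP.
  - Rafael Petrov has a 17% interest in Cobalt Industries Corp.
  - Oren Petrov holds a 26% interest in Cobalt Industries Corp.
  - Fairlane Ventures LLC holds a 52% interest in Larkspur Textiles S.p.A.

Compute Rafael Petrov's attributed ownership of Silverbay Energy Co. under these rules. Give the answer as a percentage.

4.671188%

By parent–child attribution (R1), Rafael Petrov is treated as also owning Oren Petrov's interest in Cobalt Industries Corp, giving 17% + 26% = 43%.
By parent–child attribution (R1), Rafael Petrov is treated as owning Oren Petrov's 35% interest in Summit Realty LP.
Chain via Cobalt Industries Corp. → Ridgefield Capital LLC → Harbor Trust (R3): 43% × 34% × 86% × 19% = 2.388908% of Silverbay Energy Co.
Chain via Summit Realty LP → Fairlane Ventures LLC → Larkspur Textiles S.p.A. (R3): 35% × 57% × 52% × 22% = 2.28228% of Silverbay Energy Co.
Aggregating (R2): 2.388908% + 2.28228% = 4.671188%.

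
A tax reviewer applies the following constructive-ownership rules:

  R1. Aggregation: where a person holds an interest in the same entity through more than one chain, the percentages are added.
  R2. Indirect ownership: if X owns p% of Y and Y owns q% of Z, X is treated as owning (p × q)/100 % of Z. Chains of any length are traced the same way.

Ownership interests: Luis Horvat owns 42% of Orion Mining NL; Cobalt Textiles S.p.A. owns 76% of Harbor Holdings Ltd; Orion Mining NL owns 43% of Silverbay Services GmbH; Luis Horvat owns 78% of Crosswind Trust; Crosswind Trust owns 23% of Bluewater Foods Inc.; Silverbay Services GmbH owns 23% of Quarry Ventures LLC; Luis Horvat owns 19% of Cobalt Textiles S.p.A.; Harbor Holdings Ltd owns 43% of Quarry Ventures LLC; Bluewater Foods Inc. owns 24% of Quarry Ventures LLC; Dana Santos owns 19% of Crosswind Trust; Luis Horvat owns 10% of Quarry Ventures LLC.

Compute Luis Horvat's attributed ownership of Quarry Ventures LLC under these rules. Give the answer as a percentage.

24.6686%

Chain via Orion Mining NL → Silverbay Services GmbH (R2): 42% × 43% × 23% = 4.1538% of Quarry Ventures LLC.
Chain via Cobalt Textiles S.p.A. → Harbor Holdings Ltd (R2): 19% × 76% × 43% = 6.2092% of Quarry Ventures LLC.
Chain via Crosswind Trust → Bluewater Foods Inc. (R2): 78% × 23% × 24% = 4.3056% of Quarry Ventures LLC.
Direct interest in Quarry Ventures LLC: 10%.
Aggregating (R1): 4.1538% + 6.2092% + 4.3056% + 10% = 24.6686%.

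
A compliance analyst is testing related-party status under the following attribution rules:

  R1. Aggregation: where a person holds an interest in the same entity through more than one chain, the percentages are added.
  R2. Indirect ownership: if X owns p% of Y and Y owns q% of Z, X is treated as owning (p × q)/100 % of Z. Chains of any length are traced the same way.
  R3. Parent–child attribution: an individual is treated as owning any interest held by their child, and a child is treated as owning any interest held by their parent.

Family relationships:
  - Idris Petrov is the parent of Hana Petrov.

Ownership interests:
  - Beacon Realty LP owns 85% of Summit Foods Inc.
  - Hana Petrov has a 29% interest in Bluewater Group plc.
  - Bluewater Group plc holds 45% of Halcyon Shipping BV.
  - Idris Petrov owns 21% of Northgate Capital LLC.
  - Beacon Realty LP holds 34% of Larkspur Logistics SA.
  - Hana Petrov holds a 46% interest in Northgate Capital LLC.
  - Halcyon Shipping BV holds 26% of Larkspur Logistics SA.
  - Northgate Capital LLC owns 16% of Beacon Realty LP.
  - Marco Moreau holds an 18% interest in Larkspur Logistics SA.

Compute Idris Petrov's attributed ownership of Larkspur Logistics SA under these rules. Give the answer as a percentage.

7.0378%

By parent–child attribution (R3), Idris Petrov is treated as also owning Hana Petrov's interest in Northgate Capital LLC, giving 21% + 46% = 67%.
By parent–child attribution (R3), Idris Petrov is treated as owning Hana Petrov's 29% interest in Bluewater Group plc.
Chain via Northgate Capital LLC → Beacon Realty LP (R2): 67% × 16% × 34% = 3.6448% of Larkspur Logistics SA.
Chain via Bluewater Group plc → Halcyon Shipping BV (R2): 29% × 45% × 26% = 3.393% of Larkspur Logistics SA.
Aggregating (R1): 3.6448% + 3.393% = 7.0378%.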